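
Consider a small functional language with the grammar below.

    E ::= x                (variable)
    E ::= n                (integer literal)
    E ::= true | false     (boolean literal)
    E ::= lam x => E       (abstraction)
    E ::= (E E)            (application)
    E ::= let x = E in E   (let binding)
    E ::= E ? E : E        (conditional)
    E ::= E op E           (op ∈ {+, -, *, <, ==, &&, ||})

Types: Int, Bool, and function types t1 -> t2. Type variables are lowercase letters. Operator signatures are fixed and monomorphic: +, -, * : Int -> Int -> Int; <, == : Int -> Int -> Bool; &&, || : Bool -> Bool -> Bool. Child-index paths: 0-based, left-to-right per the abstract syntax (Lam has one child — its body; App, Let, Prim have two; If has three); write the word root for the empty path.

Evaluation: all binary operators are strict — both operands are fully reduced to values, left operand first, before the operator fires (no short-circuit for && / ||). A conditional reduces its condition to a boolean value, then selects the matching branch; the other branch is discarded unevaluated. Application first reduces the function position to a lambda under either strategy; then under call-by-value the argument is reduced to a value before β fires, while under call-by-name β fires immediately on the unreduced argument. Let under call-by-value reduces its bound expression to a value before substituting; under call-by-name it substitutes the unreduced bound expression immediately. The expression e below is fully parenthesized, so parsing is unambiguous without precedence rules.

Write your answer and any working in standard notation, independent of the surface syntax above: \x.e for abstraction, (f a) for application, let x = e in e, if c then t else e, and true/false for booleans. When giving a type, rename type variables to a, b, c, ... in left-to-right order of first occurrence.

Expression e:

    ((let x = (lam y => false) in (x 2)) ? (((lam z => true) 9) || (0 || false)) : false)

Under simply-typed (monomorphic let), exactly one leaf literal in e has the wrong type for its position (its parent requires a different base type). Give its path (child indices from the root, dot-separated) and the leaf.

Answer: 1.1.0 : 0

Working:
\y._ : a -> Bool
let x : a -> Bool
x : a -> Bool
  unify a -> Bool ~ Int -> b
  unify a ~ Int
  unify Bool ~ b
_ _ : Bool
  unify Bool ~ Bool
\z._ : c -> Bool
  unify c -> Bool ~ Int -> d
  unify c ~ Int
  unify Bool ~ d
_ _ : Bool
  unify Bool ~ Bool
  unify Int ~ Bool
  FAIL: mismatch Int ~ Bool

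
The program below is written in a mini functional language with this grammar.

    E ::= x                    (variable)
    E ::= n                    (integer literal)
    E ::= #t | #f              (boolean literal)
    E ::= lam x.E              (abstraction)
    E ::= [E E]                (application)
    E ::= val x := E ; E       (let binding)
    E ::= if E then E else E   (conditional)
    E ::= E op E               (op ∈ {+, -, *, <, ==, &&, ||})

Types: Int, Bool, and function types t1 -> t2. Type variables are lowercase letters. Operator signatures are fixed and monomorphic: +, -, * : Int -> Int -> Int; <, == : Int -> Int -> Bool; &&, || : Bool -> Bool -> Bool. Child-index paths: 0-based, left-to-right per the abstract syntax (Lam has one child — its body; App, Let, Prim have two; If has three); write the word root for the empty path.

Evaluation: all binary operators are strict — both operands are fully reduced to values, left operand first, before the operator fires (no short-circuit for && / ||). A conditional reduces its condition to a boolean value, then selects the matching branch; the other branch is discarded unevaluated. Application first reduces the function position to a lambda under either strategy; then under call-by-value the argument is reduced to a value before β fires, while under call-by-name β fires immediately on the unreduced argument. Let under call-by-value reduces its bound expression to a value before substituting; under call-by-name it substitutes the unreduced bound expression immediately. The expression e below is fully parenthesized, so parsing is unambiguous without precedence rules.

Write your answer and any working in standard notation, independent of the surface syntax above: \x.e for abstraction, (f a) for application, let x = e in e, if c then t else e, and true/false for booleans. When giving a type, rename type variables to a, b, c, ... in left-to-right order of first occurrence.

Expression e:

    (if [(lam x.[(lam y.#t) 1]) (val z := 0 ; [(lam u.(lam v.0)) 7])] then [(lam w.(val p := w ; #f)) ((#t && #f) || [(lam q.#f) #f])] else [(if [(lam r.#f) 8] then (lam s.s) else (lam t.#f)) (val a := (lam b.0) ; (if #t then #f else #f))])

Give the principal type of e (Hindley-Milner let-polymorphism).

Answer: Bool

Working:
\y._ : b -> Bool
  unify b -> Bool ~ Int -> c
  unify b ~ Int
  unify Bool ~ c
_ _ : Bool
\x._ : a -> Bool
let z : Int
\v._ : e -> Int
\u._ : d -> e -> Int
  unify d -> e -> Int ~ Int -> f
  unify d ~ Int
  unify e -> Int ~ f
_ _ : e -> Int
  unify a -> Bool ~ (e -> Int) -> g
  unify a ~ e -> Int
  unify Bool ~ g
_ _ : Bool
  unify Bool ~ Bool
w : h
let p : h
\w._ : h -> Bool
  unify Bool ~ Bool
  unify Bool ~ Bool
  unify Bool ~ Bool
\q._ : i -> Bool
  unify i -> Bool ~ Bool -> j
  unify i ~ Bool
  unify Bool ~ j
_ _ : Bool
  unify Bool ~ Bool
  unify h -> Bool ~ Bool -> k
  unify h ~ Bool
  unify Bool ~ k
_ _ : Bool
\r._ : l -> Bool
  unify l -> Bool ~ Int -> m
  unify l ~ Int
  unify Bool ~ m
_ _ : Bool
  unify Bool ~ Bool
s : n
\s._ : n -> n
\t._ : o -> Bool
  unify n -> n ~ o -> Bool
  unify n ~ o
  unify o ~ Bool
\b._ : p -> Int
let a : forall. p -> Int
  unify Bool ~ Bool
  unify Bool ~ Bool
  unify Bool -> Bool ~ Bool -> q
  unify Bool ~ Bool
  unify Bool ~ q
_ _ : Bool
  unify Bool ~ Bool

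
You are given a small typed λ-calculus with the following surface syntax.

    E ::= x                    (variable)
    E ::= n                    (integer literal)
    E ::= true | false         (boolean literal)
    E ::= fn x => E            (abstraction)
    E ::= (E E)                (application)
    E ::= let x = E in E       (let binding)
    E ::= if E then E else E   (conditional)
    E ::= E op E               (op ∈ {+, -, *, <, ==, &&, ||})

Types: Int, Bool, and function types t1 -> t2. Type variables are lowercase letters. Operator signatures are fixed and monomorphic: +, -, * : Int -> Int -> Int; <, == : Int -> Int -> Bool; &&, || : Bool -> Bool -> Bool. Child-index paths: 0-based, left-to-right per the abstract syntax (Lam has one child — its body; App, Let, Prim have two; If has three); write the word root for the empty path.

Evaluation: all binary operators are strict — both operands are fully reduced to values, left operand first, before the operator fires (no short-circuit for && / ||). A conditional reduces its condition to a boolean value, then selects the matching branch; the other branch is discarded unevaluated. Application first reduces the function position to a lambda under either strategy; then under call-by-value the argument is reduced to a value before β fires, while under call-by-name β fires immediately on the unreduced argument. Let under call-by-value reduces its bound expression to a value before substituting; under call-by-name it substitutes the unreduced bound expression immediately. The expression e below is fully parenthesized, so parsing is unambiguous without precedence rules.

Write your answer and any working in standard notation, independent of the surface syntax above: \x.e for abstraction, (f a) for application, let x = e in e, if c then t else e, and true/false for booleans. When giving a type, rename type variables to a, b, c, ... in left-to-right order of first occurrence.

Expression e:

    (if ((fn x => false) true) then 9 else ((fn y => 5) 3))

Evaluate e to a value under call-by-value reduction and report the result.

Answer: 5

Working:
step 0: (if ((\x.false) true) then 9 else ((\y.5) 3))
step 1: [beta@0] (if false then 9 else ((\y.5) 3))
step 2: [if@root] ((\y.5) 3)
step 3: [beta@root] 5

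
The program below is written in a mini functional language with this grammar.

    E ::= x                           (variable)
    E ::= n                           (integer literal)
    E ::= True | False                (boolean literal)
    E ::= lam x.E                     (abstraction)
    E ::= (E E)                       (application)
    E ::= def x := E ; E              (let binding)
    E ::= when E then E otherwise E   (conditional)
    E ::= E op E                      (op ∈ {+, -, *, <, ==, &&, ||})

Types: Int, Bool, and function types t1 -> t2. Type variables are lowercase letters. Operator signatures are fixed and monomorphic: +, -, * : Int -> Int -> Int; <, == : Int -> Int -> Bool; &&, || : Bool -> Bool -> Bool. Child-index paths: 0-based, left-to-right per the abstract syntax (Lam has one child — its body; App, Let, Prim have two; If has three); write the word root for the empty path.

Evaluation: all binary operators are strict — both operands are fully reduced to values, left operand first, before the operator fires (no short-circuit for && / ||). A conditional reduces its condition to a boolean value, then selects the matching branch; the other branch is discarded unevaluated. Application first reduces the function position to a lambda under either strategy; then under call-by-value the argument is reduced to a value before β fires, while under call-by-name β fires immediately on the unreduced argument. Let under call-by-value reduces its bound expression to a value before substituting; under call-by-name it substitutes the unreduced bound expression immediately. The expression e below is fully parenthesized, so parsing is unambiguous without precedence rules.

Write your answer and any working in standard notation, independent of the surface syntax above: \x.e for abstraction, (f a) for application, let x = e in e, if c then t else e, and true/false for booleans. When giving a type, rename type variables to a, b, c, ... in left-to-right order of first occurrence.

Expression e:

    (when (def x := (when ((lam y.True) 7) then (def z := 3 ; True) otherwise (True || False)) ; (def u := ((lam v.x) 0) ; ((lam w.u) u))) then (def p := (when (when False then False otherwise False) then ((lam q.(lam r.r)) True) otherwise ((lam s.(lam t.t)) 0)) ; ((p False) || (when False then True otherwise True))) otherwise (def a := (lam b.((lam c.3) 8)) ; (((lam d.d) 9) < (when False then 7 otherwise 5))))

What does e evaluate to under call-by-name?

Answer: true

Working:
step 0: (if (let x = (if ((\y.true) 7) then (let z = 3 in true) else (true || false)) in (let u = ((\v.x) 0) in ((\w.u) u))) then (let p = (if (if false then false else false) then ((\q.(\r.r)) true) else ((\s.(\t.t)) 0)) in ((p false) || (if false then true else true))) else (let a = (\b.((\c.3) 8)) in (((\d.d) 9) < (if false then 7 else 5))))
step 1: [let@0] (if (let u = ((\v.(if ((\y.true) 7) then (let z = 3 in true) else (true || false))) 0) in ((\w.u) u)) then (let p = (if (if false then false else false) then ((\q.(\r.r)) true) else ((\s.(\t.t)) 0)) in ((p false) || (if false then true else true))) else (let a = (\b.((\c.3) 8)) in (((\d.d) 9) < (if false then 7 else 5))))
step 2: [let@0] (if ((\w.((\v.(if ((\y.true) 7) then (let z = 3 in true) else (true || false))) 0)) ((\v.(if ((\y.true) 7) then (let z = 3 in true) else (true || false))) 0)) then (let p = (if (if false then false else false) then ((\q.(\r.r)) true) else ((\s.(\t.t)) 0)) in ((p false) || (if false then true else true))) else (let a = (\b.((\c.3) 8)) in (((\d.d) 9) < (if false then 7 else 5))))
step 3: [beta@0] (if ((\v.(if ((\y.true) 7) then (let z = 3 in true) else (true || false))) 0) then (let p = (if (if false then false else false) then ((\q.(\r.r)) true) else ((\s.(\t.t)) 0)) in ((p false) || (if false then true else true))) else (let a = (\b.((\c.3) 8)) in (((\d.d) 9) < (if false then 7 else 5))))
step 4: [beta@0] (if (if ((\y.true) 7) then (let z = 3 in true) else (true || false)) then (let p = (if (if false then false else false) then ((\q.(\r.r)) true) else ((\s.(\t.t)) 0)) in ((p false) || (if false then true else true))) else (let a = (\b.((\c.3) 8)) in (((\d.d) 9) < (if false then 7 else 5))))
step 5: [beta@0.0] (if (if true then (let z = 3 in true) else (true || false)) then (let p = (if (if false then false else false) then ((\q.(\r.r)) true) else ((\s.(\t.t)) 0)) in ((p false) || (if false then true else true))) else (let a = (\b.((\c.3) 8)) in (((\d.d) 9) < (if false then 7 else 5))))
step 6: [if@0] (if (let z = 3 in true) then (let p = (if (if false then false else false) then ((\q.(\r.r)) true) else ((\s.(\t.t)) 0)) in ((p false) || (if false then true else true))) else (let a = (\b.((\c.3) 8)) in (((\d.d) 9) < (if false then 7 else 5))))
step 7: [let@0] (if true then (let p = (if (if false then false else false) then ((\q.(\r.r)) true) else ((\s.(\t.t)) 0)) in ((p false) || (if false then true else true))) else (let a = (\b.((\c.3) 8)) in (((\d.d) 9) < (if false then 7 else 5))))
step 8: [if@root] (let p = (if (if false then false else false) then ((\q.(\r.r)) true) else ((\s.(\t.t)) 0)) in ((p false) || (if false then true else true)))
step 9: [let@root] (((if (if false then false else false) then ((\q.(\r.r)) true) else ((\s.(\t.t)) 0)) false) || (if false then true else true))
step 10: [if@0.0.0] (((if false then ((\q.(\r.r)) true) else ((\s.(\t.t)) 0)) false) || (if false then true else true))
step 11: [if@0.0] ((((\s.(\t.t)) 0) false) || (if false then true else true))
step 12: [beta@0.0] (((\t.t) false) || (if false then true else true))
step 13: [beta@0] (false || (if false then true else true))
step 14: [if@1] (false || true)
step 15: [delta@root] true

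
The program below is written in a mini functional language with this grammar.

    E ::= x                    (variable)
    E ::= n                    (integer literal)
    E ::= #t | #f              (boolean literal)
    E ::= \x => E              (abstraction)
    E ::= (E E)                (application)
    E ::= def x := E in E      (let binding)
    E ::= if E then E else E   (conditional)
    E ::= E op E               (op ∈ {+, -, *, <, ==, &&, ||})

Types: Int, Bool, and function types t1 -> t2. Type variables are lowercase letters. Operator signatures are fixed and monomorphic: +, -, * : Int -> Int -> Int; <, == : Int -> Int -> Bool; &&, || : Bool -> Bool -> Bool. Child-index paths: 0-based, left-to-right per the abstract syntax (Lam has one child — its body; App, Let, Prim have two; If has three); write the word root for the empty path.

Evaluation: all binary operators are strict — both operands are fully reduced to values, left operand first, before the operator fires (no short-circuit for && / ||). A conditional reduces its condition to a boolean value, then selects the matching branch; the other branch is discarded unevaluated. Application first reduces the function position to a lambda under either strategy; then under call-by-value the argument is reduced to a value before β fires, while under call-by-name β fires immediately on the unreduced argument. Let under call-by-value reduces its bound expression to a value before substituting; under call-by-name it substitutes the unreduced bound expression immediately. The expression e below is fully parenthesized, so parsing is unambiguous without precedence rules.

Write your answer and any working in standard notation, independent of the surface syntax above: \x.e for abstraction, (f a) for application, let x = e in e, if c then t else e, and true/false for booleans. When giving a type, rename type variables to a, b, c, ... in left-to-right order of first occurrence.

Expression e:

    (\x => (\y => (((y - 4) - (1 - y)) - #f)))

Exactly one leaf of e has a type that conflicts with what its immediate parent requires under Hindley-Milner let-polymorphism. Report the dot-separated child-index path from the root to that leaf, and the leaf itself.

Answer: 0.0.1 : false

Trace:
y : b
  unify b ~ Int
  unify Int ~ Int
  unify Int ~ Int
  unify Int ~ Int
y : Int
  unify Int ~ Int
  unify Int ~ Int
  unify Int ~ Int
  unify Bool ~ Int
  FAIL: mismatch Bool ~ Int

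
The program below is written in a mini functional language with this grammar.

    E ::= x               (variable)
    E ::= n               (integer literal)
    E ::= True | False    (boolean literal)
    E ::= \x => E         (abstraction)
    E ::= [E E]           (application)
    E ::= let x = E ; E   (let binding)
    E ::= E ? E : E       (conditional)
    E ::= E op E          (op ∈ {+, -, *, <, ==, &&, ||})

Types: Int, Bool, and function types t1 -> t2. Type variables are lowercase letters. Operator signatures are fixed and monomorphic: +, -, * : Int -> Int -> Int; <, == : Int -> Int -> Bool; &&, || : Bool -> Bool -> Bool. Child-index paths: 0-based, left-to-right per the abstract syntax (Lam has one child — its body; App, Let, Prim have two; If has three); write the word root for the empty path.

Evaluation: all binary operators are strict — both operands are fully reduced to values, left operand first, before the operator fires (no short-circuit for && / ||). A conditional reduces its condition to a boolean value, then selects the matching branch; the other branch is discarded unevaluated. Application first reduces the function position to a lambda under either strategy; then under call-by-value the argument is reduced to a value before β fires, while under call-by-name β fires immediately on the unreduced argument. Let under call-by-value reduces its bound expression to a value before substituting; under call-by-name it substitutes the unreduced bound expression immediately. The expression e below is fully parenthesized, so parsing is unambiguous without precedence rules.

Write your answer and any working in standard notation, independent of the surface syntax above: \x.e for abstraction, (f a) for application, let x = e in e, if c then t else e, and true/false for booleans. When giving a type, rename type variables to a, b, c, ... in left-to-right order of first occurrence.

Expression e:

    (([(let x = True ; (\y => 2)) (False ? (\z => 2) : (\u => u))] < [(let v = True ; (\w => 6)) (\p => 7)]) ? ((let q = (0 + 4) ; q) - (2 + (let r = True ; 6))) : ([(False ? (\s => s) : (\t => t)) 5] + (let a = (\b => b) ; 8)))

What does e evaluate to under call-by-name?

Answer: -4

Derivation:
step 0: (if (((let x = true in (\y.2)) (if false then (\z.2) else (\u.u))) < ((let v = true in (\w.6)) (\p.7))) then ((let q = (0 + 4) in q) - (2 + (let r = true in 6))) else (((if false then (\s.s) else (\t.t)) 5) + (let a = (\b.b) in 8)))
step 1: [let@0.0.0] (if (((\y.2) (if false then (\z.2) else (\u.u))) < ((let v = true in (\w.6)) (\p.7))) then ((let q = (0 + 4) in q) - (2 + (let r = true in 6))) else (((if false then (\s.s) else (\t.t)) 5) + (let a = (\b.b) in 8)))
step 2: [beta@0.0] (if (2 < ((let v = true in (\w.6)) (\p.7))) then ((let q = (0 + 4) in q) - (2 + (let r = true in 6))) else (((if false then (\s.s) else (\t.t)) 5) + (let a = (\b.b) in 8)))
step 3: [let@0.1.0] (if (2 < ((\w.6) (\p.7))) then ((let q = (0 + 4) in q) - (2 + (let r = true in 6))) else (((if false then (\s.s) else (\t.t)) 5) + (let a = (\b.b) in 8)))
step 4: [beta@0.1] (if (2 < 6) then ((let q = (0 + 4) in q) - (2 + (let r = true in 6))) else (((if false then (\s.s) else (\t.t)) 5) + (let a = (\b.b) in 8)))
step 5: [delta@0] (if true then ((let q = (0 + 4) in q) - (2 + (let r = true in 6))) else (((if false then (\s.s) else (\t.t)) 5) + (let a = (\b.b) in 8)))
step 6: [if@root] ((let q = (0 + 4) in q) - (2 + (let r = true in 6)))
step 7: [let@0] ((0 + 4) - (2 + (let r = true in 6)))
step 8: [delta@0] (4 - (2 + (let r = true in 6)))
step 9: [let@1.1] (4 - (2 + 6))
step 10: [delta@1] (4 - 8)
step 11: [delta@root] -4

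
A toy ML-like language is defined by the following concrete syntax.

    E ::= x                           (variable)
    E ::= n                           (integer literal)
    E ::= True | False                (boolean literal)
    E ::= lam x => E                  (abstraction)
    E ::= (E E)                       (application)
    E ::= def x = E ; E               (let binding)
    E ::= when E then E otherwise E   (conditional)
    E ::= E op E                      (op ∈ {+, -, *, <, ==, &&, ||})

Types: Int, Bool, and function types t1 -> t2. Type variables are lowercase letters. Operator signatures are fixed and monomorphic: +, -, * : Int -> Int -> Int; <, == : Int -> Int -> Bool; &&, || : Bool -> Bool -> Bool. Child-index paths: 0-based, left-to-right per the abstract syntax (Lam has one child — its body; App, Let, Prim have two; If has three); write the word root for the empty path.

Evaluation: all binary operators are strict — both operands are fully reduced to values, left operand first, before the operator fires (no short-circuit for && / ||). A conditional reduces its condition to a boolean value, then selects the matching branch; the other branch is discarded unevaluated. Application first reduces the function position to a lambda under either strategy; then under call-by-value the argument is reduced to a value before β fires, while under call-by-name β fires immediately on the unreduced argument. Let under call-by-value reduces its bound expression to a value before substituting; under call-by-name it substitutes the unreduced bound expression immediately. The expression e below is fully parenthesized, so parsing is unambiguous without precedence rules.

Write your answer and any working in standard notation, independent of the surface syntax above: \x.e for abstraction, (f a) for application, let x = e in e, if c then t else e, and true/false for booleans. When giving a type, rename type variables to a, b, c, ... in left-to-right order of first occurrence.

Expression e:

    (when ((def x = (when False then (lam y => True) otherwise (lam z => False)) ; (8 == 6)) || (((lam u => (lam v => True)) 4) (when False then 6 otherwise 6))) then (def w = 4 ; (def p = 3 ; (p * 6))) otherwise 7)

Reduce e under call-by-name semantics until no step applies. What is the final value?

Working:
step 0: (if ((let x = (if false then (\y.true) else (\z.false)) in (8 == 6)) || (((\u.(\v.true)) 4) (if false then 6 else 6))) then (let w = 4 in (let p = 3 in (p * 6))) else 7)
step 1: [let@0.0] (if ((8 == 6) || (((\u.(\v.true)) 4) (if false then 6 else 6))) then (let w = 4 in (let p = 3 in (p * 6))) else 7)
step 2: [delta@0.0] (if (false || (((\u.(\v.true)) 4) (if false then 6 else 6))) then (let w = 4 in (let p = 3 in (p * 6))) else 7)
step 3: [beta@0.1.0] (if (false || ((\v.true) (if false then 6 else 6))) then (let w = 4 in (let p = 3 in (p * 6))) else 7)
step 4: [beta@0.1] (if (false || true) then (let w = 4 in (let p = 3 in (p * 6))) else 7)
step 5: [delta@0] (if true then (let w = 4 in (let p = 3 in (p * 6))) else 7)
step 6: [if@root] (let w = 4 in (let p = 3 in (p * 6)))
step 7: [let@root] (let p = 3 in (p * 6))
step 8: [let@root] (3 * 6)
step 9: [delta@root] 18

Answer: 18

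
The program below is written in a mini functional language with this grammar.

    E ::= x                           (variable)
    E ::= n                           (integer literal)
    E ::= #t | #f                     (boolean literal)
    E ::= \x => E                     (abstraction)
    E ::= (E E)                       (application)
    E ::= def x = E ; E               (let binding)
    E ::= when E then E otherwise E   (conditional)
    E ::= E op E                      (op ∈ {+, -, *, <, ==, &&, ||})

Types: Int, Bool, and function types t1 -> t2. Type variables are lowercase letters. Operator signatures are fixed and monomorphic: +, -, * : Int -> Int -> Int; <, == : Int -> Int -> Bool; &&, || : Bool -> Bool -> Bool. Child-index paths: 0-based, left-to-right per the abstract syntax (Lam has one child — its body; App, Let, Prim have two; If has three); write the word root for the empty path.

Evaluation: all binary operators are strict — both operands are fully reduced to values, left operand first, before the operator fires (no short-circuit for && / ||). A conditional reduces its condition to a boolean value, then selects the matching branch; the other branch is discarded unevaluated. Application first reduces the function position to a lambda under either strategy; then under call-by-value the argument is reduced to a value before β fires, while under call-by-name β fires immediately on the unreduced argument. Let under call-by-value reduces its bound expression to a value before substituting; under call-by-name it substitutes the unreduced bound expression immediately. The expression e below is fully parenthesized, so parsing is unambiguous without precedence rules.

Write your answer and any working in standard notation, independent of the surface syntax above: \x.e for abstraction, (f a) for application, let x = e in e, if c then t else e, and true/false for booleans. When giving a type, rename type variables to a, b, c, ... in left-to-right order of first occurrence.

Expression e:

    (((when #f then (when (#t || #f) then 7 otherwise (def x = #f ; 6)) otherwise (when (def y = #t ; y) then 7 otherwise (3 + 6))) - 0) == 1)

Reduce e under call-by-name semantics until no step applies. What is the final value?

Derivation:
step 0: (((if false then (if (true || false) then 7 else (let x = false in 6)) else (if (let y = true in y) then 7 else (3 + 6))) - 0) == 1)
step 1: [if@0.0] (((if (let y = true in y) then 7 else (3 + 6)) - 0) == 1)
step 2: [let@0.0.0] (((if true then 7 else (3 + 6)) - 0) == 1)
step 3: [if@0.0] ((7 - 0) == 1)
step 4: [delta@0] (7 == 1)
step 5: [delta@root] false

Answer: false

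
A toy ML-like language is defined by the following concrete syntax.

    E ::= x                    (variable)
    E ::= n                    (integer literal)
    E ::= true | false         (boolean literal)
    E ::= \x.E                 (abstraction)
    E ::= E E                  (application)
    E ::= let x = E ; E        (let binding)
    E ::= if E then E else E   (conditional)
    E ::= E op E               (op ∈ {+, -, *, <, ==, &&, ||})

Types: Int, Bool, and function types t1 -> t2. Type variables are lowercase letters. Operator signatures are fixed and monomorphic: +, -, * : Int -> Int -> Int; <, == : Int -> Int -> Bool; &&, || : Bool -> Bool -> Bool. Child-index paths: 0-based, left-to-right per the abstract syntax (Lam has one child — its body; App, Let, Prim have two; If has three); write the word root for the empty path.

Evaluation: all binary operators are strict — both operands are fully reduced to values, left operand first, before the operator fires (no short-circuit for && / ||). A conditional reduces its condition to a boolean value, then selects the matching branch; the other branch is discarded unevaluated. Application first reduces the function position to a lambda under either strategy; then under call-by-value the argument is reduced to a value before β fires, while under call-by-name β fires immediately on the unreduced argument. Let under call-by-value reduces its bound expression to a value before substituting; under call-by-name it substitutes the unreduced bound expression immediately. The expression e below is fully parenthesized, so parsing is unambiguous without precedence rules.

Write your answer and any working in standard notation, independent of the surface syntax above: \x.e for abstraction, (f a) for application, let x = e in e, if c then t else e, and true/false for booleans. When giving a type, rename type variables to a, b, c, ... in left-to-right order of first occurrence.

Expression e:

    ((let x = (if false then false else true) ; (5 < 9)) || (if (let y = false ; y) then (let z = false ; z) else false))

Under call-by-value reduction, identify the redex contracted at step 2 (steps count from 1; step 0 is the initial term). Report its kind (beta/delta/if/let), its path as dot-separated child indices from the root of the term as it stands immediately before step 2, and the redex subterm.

Trace:
step 0: ((let x = (if false then false else true) in (5 < 9)) || (if (let y = false in y) then (let z = false in z) else false))
step 1: [if@0.0] ((let x = true in (5 < 9)) || (if (let y = false in y) then (let z = false in z) else false))
step 2: [let@0] ((5 < 9) || (if (let y = false in y) then (let z = false in z) else false))

Answer: let at 0 : (let x = true in (5 < 9))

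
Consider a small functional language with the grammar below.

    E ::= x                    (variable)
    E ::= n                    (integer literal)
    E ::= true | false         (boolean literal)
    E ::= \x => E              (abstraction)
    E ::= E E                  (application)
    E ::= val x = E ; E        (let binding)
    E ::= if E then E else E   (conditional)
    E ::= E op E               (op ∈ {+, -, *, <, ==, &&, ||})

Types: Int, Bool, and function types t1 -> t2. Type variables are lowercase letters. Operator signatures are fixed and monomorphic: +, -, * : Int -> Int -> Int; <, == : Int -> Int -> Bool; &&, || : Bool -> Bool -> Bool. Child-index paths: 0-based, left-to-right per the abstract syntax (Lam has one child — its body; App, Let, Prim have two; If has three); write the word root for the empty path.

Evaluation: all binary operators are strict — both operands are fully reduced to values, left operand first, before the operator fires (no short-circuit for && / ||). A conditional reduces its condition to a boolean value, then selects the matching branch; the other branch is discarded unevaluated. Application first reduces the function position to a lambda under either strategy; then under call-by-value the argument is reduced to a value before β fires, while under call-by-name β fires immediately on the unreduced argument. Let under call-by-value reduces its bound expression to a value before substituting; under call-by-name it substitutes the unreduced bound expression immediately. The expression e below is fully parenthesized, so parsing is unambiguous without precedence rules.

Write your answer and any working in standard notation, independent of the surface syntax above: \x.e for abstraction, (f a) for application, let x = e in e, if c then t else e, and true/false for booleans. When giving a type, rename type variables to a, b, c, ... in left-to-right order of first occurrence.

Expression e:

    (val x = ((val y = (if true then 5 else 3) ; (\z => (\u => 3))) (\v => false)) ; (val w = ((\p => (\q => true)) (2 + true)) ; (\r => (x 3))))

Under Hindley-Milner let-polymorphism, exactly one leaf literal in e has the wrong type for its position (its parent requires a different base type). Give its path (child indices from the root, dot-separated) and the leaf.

Answer: 1.0.1.1 : true

Trace:
  unify Bool ~ Bool
  unify Int ~ Int
let y : Int
\u._ : b -> Int
\z._ : a -> b -> Int
\v._ : c -> Bool
  unify a -> b -> Int ~ (c -> Bool) -> d
  unify a ~ c -> Bool
  unify b -> Int ~ d
_ _ : b -> Int
let x : forall. b -> Int
\q._ : f -> Bool
\p._ : e -> f -> Bool
  unify Int ~ Int
  unify Bool ~ Int
  FAIL: mismatch Bool ~ Int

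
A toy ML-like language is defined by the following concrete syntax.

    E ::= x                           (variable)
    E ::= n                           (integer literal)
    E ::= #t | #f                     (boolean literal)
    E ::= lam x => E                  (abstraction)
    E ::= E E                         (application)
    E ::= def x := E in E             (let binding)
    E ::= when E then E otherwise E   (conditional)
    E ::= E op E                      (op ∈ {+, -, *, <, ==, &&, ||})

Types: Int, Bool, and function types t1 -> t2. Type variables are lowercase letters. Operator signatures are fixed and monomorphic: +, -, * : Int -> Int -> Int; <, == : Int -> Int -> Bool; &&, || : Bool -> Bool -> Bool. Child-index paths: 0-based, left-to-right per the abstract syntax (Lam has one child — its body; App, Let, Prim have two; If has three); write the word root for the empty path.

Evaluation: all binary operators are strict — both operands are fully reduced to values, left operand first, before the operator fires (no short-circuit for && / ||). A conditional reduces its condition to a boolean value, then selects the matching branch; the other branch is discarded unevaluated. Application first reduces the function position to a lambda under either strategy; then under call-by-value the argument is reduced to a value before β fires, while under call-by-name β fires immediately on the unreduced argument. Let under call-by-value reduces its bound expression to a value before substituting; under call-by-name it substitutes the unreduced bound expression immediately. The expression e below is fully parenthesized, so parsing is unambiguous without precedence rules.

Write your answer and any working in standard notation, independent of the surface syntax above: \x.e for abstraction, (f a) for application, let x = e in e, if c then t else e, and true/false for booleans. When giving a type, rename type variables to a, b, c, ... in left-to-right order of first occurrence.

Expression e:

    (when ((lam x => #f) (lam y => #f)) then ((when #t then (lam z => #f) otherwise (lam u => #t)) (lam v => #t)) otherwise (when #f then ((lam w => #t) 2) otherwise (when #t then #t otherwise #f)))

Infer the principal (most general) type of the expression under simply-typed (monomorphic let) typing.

Working:
\x._ : a -> Bool
\y._ : b -> Bool
  unify a -> Bool ~ (b -> Bool) -> c
  unify a ~ b -> Bool
  unify Bool ~ c
_ _ : Bool
  unify Bool ~ Bool
  unify Bool ~ Bool
\z._ : d -> Bool
\u._ : e -> Bool
  unify d -> Bool ~ e -> Bool
  unify d ~ e
  unify Bool ~ Bool
\v._ : f -> Bool
  unify e -> Bool ~ (f -> Bool) -> g
  unify e ~ f -> Bool
  unify Bool ~ g
_ _ : Bool
  unify Bool ~ Bool
\w._ : h -> Bool
  unify h -> Bool ~ Int -> i
  unify h ~ Int
  unify Bool ~ i
_ _ : Bool
  unify Bool ~ Bool
  unify Bool ~ Bool
  unify Bool ~ Bool
  unify Bool ~ Bool

Answer: Bool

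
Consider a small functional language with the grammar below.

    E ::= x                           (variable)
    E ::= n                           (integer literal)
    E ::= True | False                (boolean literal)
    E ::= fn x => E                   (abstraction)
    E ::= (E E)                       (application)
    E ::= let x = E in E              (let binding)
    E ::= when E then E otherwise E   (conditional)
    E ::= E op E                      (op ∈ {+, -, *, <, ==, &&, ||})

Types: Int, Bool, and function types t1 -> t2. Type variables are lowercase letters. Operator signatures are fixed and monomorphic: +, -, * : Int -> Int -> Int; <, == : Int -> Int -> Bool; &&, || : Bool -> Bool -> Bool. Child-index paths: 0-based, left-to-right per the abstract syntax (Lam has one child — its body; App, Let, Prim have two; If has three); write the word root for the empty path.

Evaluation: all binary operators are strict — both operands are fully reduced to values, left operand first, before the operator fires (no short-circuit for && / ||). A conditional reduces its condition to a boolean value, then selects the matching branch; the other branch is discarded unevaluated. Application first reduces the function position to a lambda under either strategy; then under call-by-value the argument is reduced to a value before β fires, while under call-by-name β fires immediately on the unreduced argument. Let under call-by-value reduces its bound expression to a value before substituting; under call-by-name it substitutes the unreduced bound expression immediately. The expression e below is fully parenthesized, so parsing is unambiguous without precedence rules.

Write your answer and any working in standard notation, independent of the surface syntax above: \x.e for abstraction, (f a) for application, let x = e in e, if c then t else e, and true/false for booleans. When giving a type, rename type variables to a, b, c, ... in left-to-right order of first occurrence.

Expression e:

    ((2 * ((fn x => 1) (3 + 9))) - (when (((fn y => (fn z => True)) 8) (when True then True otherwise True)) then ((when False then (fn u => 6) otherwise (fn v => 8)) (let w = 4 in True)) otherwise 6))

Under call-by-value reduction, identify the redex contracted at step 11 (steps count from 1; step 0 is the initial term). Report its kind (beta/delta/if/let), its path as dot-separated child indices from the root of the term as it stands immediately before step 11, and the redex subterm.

Derivation:
step 0: ((2 * ((\x.1) (3 + 9))) - (if (((\y.(\z.true)) 8) (if true then true else true)) then ((if false then (\u.6) else (\v.8)) (let w = 4 in true)) else 6))
step 1: [delta@0.1.1] ((2 * ((\x.1) 12)) - (if (((\y.(\z.true)) 8) (if true then true else true)) then ((if false then (\u.6) else (\v.8)) (let w = 4 in true)) else 6))
step 2: [beta@0.1] ((2 * 1) - (if (((\y.(\z.true)) 8) (if true then true else true)) then ((if false then (\u.6) else (\v.8)) (let w = 4 in true)) else 6))
step 3: [delta@0] (2 - (if (((\y.(\z.true)) 8) (if true then true else true)) then ((if false then (\u.6) else (\v.8)) (let w = 4 in true)) else 6))
step 4: [beta@1.0.0] (2 - (if ((\z.true) (if true then true else true)) then ((if false then (\u.6) else (\v.8)) (let w = 4 in true)) else 6))
step 5: [if@1.0.1] (2 - (if ((\z.true) true) then ((if false then (\u.6) else (\v.8)) (let w = 4 in true)) else 6))
step 6: [beta@1.0] (2 - (if true then ((if false then (\u.6) else (\v.8)) (let w = 4 in true)) else 6))
step 7: [if@1] (2 - ((if false then (\u.6) else (\v.8)) (let w = 4 in true)))
step 8: [if@1.0] (2 - ((\v.8) (let w = 4 in true)))
step 9: [let@1.1] (2 - ((\v.8) true))
step 10: [beta@1] (2 - 8)
step 11: [delta@root] -6

Answer: delta at root : (2 - 8)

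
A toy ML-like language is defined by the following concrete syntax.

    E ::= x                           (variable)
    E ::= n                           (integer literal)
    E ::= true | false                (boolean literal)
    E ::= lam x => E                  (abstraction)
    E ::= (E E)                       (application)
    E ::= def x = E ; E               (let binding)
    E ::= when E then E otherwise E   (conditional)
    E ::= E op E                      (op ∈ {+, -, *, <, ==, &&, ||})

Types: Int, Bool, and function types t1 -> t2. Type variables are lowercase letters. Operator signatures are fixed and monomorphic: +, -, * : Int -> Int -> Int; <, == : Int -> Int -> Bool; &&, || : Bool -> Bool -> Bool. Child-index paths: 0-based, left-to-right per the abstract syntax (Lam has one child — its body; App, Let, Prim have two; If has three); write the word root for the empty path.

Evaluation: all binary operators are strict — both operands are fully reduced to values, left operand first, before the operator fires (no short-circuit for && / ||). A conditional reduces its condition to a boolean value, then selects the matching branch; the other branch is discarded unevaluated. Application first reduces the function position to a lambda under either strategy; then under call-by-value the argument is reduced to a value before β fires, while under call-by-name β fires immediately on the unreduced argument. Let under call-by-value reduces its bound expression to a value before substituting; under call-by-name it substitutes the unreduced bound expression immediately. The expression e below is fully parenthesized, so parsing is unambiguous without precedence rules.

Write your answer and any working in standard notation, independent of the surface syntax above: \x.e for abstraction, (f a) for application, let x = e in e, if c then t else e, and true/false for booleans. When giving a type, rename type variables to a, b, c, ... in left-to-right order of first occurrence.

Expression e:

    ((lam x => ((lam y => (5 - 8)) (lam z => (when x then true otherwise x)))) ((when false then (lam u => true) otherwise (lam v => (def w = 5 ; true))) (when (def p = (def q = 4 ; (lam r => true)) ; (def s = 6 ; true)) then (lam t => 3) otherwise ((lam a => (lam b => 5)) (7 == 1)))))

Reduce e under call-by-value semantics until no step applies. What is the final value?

Answer: -3

Derivation:
step 0: ((\x.((\y.(5 - 8)) (\z.(if x then true else x)))) ((if false then (\u.true) else (\v.(let w = 5 in true))) (if (let p = (let q = 4 in (\r.true)) in (let s = 6 in true)) then (\t.3) else ((\a.(\b.5)) (7 == 1)))))
step 1: [if@1.0] ((\x.((\y.(5 - 8)) (\z.(if x then true else x)))) ((\v.(let w = 5 in true)) (if (let p = (let q = 4 in (\r.true)) in (let s = 6 in true)) then (\t.3) else ((\a.(\b.5)) (7 == 1)))))
step 2: [let@1.1.0.0] ((\x.((\y.(5 - 8)) (\z.(if x then true else x)))) ((\v.(let w = 5 in true)) (if (let p = (\r.true) in (let s = 6 in true)) then (\t.3) else ((\a.(\b.5)) (7 == 1)))))
step 3: [let@1.1.0] ((\x.((\y.(5 - 8)) (\z.(if x then true else x)))) ((\v.(let w = 5 in true)) (if (let s = 6 in true) then (\t.3) else ((\a.(\b.5)) (7 == 1)))))
step 4: [let@1.1.0] ((\x.((\y.(5 - 8)) (\z.(if x then true else x)))) ((\v.(let w = 5 in true)) (if true then (\t.3) else ((\a.(\b.5)) (7 == 1)))))
step 5: [if@1.1] ((\x.((\y.(5 - 8)) (\z.(if x then true else x)))) ((\v.(let w = 5 in true)) (\t.3)))
step 6: [beta@1] ((\x.((\y.(5 - 8)) (\z.(if x then true else x)))) (let w = 5 in true))
step 7: [let@1] ((\x.((\y.(5 - 8)) (\z.(if x then true else x)))) true)
step 8: [beta@root] ((\y.(5 - 8)) (\z.(if true then true else true)))
step 9: [beta@root] (5 - 8)
step 10: [delta@root] -3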